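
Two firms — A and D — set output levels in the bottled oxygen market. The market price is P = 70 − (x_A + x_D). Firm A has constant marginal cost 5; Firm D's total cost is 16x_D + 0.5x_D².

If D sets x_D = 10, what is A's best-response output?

27.5

Firm A's profit: π = x_A(70 − (x_A + x_D)) − 5x_A.
∂π/∂x_A = 65 − 2x_A − x_D = 0, so x_A = 32.5 − 0.5x_D.
At x_D = 10: x_A = 32.5 − 0.5·10 = 27.5.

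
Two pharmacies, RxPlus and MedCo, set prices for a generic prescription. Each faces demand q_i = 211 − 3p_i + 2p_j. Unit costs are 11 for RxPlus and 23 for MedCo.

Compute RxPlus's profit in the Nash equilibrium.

8190.1875

RxPlus's profit: π = (p_{RxPlus} − 11)(211 − 3p_{RxPlus} + 2p_{MedCo}).
∂π/∂p_{RxPlus} = 244 − 6p_{RxPlus} + 2p_{MedCo} = 0 ⇒ p_{RxPlus} = 122/3 + (1/3)p_{MedCo}.
Similarly p_{MedCo} = 140/3 + (1/3)p_{RxPlus}.
Plugging p_{MedCo} into RxPlus's best response: p_{RxPlus} = 122/3 + (1/3)(140/3 + (1/3)p_{RxPlus}) ⇒ (8/9)p_{RxPlus} = 506/9, so p_{RxPlus} = 63.25.
Then p_{MedCo} = 140/3 + (1/3)·63.25 = 67.75.
q_{RxPlus} = 211 − 3·63.25 + 2·67.75 = 156.75.
Profit = (63.25 − 11)·156.75 = 8190.1875.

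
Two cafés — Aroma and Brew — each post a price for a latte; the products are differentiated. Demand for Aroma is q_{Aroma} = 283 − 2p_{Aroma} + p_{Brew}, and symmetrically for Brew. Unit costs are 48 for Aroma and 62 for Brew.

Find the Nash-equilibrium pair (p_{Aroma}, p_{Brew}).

128.2, 133.8

Aroma's profit: π = (p_{Aroma} − 48)(283 − 2p_{Aroma} + p_{Brew}).
∂π/∂p_{Aroma} = 379 − 4p_{Aroma} + p_{Brew} = 0 ⇒ p_{Aroma} = 94.75 + 0.25p_{Brew}.
Similarly p_{Brew} = 101.75 + 0.25p_{Aroma}.
Substituting the second reaction function into the first: p_{Aroma} = 94.75 + 0.25(101.75 + 0.25p_{Aroma}), which gives 0.9375p_{Aroma} = 120.1875 ⇒ p_{Aroma} = 128.2.
Then p_{Brew} = 101.75 + 0.25·128.2 = 133.8.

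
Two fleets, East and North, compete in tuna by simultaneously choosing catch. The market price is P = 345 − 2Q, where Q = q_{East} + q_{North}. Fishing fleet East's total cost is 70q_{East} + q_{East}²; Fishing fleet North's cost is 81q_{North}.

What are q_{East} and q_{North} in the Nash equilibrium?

Fishing fleet East's profit: π = q_{East}(345 − 2(q_{East} + q_{North})) − 70q_{East} − q_{East}².
∂π/∂q_{East} = 275 − 6q_{East} − 2q_{North} = 0, so q_{East} = 275/6 − (1/3)q_{North}.
For North: ∂π/∂q_{North} = 264 − 4q_{North} − 2q_{East} = 0 ⇒ q_{North} = 66 − 0.5q_{East}.
Plugging q_{North} into East's best response: q_{East} = 275/6 − (1/3)(66 − 0.5q_{East}) ⇒ (5/6)q_{East} = 143/6, so q_{East} = 28.6.
Then q_{North} = 66 − 0.5·28.6 = 51.7.

28.6, 51.7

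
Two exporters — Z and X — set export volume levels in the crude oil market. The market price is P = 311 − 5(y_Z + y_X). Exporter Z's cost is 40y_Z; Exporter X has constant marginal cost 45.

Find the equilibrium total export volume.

Exporter Z's profit: π = y_Z(311 − 5(y_Z + y_X)) − 40y_Z.
∂π/∂y_Z = 271 − 10y_Z − 5y_X = 0, so y_Z = 27.1 − 0.5y_X.
By the same steps for X: y_X = 26.6 − 0.5y_Z.
Plugging y_X into Z's best response: y_Z = 27.1 − 0.5(26.6 − 0.5y_Z) ⇒ 0.75y_Z = 13.8, so y_Z = 18.4.
Then y_X = 26.6 − 0.5·18.4 = 17.4.
Total export volume: 18.4 + 17.4 = 35.8.

35.8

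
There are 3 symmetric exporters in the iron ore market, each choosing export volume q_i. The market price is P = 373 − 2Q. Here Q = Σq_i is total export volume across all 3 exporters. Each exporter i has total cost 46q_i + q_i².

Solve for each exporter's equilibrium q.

A representative exporter's profit is π_i = q_i(373 − 2Q) − 46q_i − q_i², with Q = q_i + Σ_{j≠i} q_j.
First-order condition: 327 − 6q_i − 2Σ_{j≠i} q_j = 0.
With identical exporters, set every q_j = q: then 327 − 6q − 4q = 0, i.e. q = 327/10 = 32.7.

32.7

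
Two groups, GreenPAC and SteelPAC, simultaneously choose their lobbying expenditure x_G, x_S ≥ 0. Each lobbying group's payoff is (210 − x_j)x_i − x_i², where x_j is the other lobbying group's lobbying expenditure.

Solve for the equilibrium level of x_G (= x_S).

GreenPAC's payoff is (210 − x_S)x_G − x_G².
∂π/∂x_G = 210 − x_S − 2x_G = 0, so x_G = 105 − 0.5x_S.
By symmetry x_S = x_G; substituting into the reaction function, 1.5x_G = 105 and x_G = 70.

70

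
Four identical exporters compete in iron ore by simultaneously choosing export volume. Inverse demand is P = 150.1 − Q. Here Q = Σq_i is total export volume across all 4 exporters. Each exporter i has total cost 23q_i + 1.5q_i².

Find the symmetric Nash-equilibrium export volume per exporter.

15.8875

A representative exporter's profit is π_i = q_i(150.1 − Q) − 23q_i − 1.5q_i², with Q = q_i + Σ_{j≠i} q_j.
First-order condition: 127.1 − 5q_i − Σ_{j≠i} q_j = 0.
In a symmetric equilibrium every exporter chooses the same q, so Σ_{j≠i} q_j = 3q. The condition becomes 127.1 − 8q = 0, giving q = 127.1/8 = 15.8875.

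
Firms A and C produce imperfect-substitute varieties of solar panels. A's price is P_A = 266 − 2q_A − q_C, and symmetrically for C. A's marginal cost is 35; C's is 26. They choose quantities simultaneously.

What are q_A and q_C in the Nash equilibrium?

Firm A's profit: π = q_A(266 − 2q_A − q_C) − 35q_A.
∂π/∂q_A = 231 − 4q_A − q_C = 0 ⇒ q_A = 57.75 − 0.25q_C.
Similarly q_C = 60 − 0.25q_A.
Substituting the second reaction function into the first: q_A = 57.75 − 0.25(60 − 0.25q_A), which gives 0.9375q_A = 42.75 ⇒ q_A = 45.6.
Then q_C = 60 − 0.25·45.6 = 48.6.

45.6, 48.6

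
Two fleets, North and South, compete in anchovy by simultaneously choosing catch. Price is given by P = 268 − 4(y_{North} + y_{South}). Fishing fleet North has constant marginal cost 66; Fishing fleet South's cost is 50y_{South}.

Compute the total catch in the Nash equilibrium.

35

Fishing fleet North's profit: π = y_{North}(268 − 4(y_{North} + y_{South})) − 66y_{North}.
∂π/∂y_{North} = 202 − 8y_{North} − 4y_{South} = 0, so y_{North} = 25.25 − 0.5y_{South}.
By the same steps for South: y_{South} = 27.25 − 0.5y_{North}.
Substituting the second reaction function into the first: y_{North} = 25.25 − 0.5(27.25 − 0.5y_{North}), which gives 0.75y_{North} = 11.625 ⇒ y_{North} = 15.5.
Then y_{South} = 27.25 − 0.5·15.5 = 19.5.
Total catch: 15.5 + 19.5 = 35.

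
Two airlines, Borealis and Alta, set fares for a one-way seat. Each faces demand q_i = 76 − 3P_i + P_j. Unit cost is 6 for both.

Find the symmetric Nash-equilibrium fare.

Borealis's profit: π = (P_{Borealis} − 6)(76 − 3P_{Borealis} + P_{Alta}).
∂π/∂P_{Borealis} = 94 − 6P_{Borealis} + P_{Alta} = 0 ⇒ P_{Borealis} = 47/3 + (1/6)P_{Alta}.
Setting P_{Borealis} = P_{Alta} in the reaction function: P_{Borealis} = 47/3 + (1/6)P_{Borealis}, so P_{Borealis} = (47/3) / (5/6) = 18.8.

18.8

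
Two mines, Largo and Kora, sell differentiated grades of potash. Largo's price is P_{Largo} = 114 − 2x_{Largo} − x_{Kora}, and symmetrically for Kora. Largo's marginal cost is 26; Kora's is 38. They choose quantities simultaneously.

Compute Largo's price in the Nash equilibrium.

62.8

Mine Largo's profit: π = x_{Largo}(114 − 2x_{Largo} − x_{Kora}) − 26x_{Largo}.
∂π/∂x_{Largo} = 88 − 4x_{Largo} − x_{Kora} = 0 ⇒ x_{Largo} = 22 − 0.25x_{Kora}.
Similarly x_{Kora} = 19 − 0.25x_{Largo}.
Solving the two reaction functions simultaneously: (1 − (−0.25)(−0.25))x_{Largo} = 22 − 0.25·19, so 0.9375x_{Largo} = 17.25 and x_{Largo} = 18.4.
Then x_{Kora} = 19 − 0.25·18.4 = 14.4.
P_{Largo} = 114 − 2·18.4 − 14.4 = 62.8.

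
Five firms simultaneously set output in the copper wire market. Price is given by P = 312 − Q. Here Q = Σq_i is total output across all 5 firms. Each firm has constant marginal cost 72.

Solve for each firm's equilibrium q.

40

A representative firm's profit is π_i = q_i(312 − Q) − 72q_i, with Q = q_i + Σ_{j≠i} q_j.
First-order condition: 240 − 2q_i − Σ_{j≠i} q_j = 0.
Imposing symmetry (q_j = q for all j) turns Σ_{j≠i} q_j into 4q, so 240 = 6q and q = 40.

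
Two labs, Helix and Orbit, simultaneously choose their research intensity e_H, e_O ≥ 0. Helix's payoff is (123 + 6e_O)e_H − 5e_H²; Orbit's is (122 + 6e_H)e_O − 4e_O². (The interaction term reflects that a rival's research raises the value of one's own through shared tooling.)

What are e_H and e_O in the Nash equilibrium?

39, 44.5

Expanding Helix's payoff: 123e_H + 6e_Oe_H − 5e_H².
∂π/∂e_H = 123 + 6e_O − 10e_H = 0, so e_H = 12.3 + 0.6e_O.
Likewise for Orbit: e_O = 15.25 + 0.75e_H.
Substituting the second reaction function into the first: e_H = 12.3 + 0.6(15.25 + 0.75e_H), which gives 0.55e_H = 21.45 ⇒ e_H = 39.
Then e_O = 15.25 + 0.75·39 = 44.5.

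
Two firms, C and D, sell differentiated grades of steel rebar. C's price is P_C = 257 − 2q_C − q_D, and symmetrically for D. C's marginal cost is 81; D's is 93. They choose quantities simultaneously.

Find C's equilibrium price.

Firm C's profit: π = q_C(257 − 2q_C − q_D) − 81q_C.
∂π/∂q_C = 176 − 4q_C − q_D = 0 ⇒ q_C = 44 − 0.25q_D.
Similarly q_D = 41 − 0.25q_C.
Plugging q_D into C's best response: q_C = 44 − 0.25(41 − 0.25q_C) ⇒ 0.9375q_C = 33.75, so q_C = 36.
Then q_D = 41 − 0.25·36 = 32.
P_C = 257 − 2·36 − 32 = 153.

153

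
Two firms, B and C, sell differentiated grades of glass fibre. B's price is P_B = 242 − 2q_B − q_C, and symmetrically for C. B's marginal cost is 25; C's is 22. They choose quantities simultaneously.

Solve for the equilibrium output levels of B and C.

Firm B's profit: π = q_B(242 − 2q_B − q_C) − 25q_B.
∂π/∂q_B = 217 − 4q_B − q_C = 0 ⇒ q_B = 54.25 − 0.25q_C.
Similarly q_C = 55 − 0.25q_B.
Substituting the second reaction function into the first: q_B = 54.25 − 0.25(55 − 0.25q_B), which gives 0.9375q_B = 40.5 ⇒ q_B = 43.2.
Then q_C = 55 − 0.25·43.2 = 44.2.

43.2, 44.2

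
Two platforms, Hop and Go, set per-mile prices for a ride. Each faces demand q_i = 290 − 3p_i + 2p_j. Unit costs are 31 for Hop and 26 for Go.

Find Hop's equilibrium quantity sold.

Hop's profit: π = (p_{Hop} − 31)(290 − 3p_{Hop} + 2p_{Go}).
∂π/∂p_{Hop} = 383 − 6p_{Hop} + 2p_{Go} = 0 ⇒ p_{Hop} = 383/6 + (1/3)p_{Go}.
Similarly p_{Go} = 184/3 + (1/3)p_{Hop}.
Plugging p_{Go} into Hop's best response: p_{Hop} = 383/6 + (1/3)(184/3 + (1/3)p_{Hop}) ⇒ (8/9)p_{Hop} = 1517/18, so p_{Hop} = 94.8125.
Then p_{Go} = 184/3 + (1/3)·94.8125 = 92.9375.
q_{Hop} = 290 − 3·94.8125 + 2·92.9375 = 191.4375.

191.4375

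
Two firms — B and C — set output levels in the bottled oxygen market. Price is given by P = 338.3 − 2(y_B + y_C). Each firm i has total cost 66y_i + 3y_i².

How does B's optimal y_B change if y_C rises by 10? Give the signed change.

-2

Firm B's profit: π = y_B(338.3 − 2(y_B + y_C)) − 66y_B − 3y_B².
∂π/∂y_B = 272.3 − 10y_B − 2y_C = 0, so y_B = 27.23 − 0.2y_C.
The reaction-function slope is −0.2, so a 10-unit rise in y_C moves y_B by −0.2 × 10 = −2. B's best response falls — the actions are strategic substitutes.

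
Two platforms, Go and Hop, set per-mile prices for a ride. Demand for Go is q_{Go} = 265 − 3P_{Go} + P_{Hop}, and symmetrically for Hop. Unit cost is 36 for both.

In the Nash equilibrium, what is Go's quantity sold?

115.8

Go's profit: π = (P_{Go} − 36)(265 − 3P_{Go} + P_{Hop}).
∂π/∂P_{Go} = 373 − 6P_{Go} + P_{Hop} = 0 ⇒ P_{Go} = 373/6 + (1/6)P_{Hop}.
Setting P_{Go} = P_{Hop} in the reaction function: P_{Go} = 373/6 + (1/6)P_{Go}, so P_{Go} = (373/6) / (5/6) = 74.6.
q_{Go} = 265 − 3·74.6 + 74.6 = 115.8.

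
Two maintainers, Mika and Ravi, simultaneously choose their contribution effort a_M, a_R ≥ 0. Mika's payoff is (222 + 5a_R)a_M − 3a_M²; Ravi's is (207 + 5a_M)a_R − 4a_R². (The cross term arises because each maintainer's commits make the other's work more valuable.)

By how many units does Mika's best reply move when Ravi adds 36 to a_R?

30

Expanding Mika's payoff: 222a_M + 5a_Ra_M − 3a_M².
∂π/∂a_M = 222 + 5a_R − 6a_M = 0, so a_M = 37 + (5/6)a_R.
The reaction-function slope is 5/6, so a 36-unit rise in a_R moves a_M by 5/6 × 36 = 30. Mika's best response rises — the actions are strategic complements.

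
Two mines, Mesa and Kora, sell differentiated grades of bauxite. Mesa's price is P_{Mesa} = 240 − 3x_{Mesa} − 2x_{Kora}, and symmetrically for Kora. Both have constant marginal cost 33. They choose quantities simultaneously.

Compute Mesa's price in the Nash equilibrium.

110.625

Mine Mesa's profit: π = x_{Mesa}(240 − 3x_{Mesa} − 2x_{Kora}) − 33x_{Mesa}.
∂π/∂x_{Mesa} = 207 − 6x_{Mesa} − 2x_{Kora} = 0 ⇒ x_{Mesa} = 34.5 − (1/3)x_{Kora}.
Setting x_{Mesa} = x_{Kora} in the reaction function: x_{Mesa} = 34.5 − (1/3)x_{Mesa}, so x_{Mesa} = 34.5 / (4/3) = 25.875.
P_{Mesa} = 240 − 3·25.875 − 2·25.875 = 110.625.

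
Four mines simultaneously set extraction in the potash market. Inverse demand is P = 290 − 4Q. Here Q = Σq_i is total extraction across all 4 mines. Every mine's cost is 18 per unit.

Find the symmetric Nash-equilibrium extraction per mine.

A representative mine's profit is π_i = q_i(290 − 4Q) − 18q_i, with Q = q_i + Σ_{j≠i} q_j.
First-order condition: 272 − 8q_i − 4Σ_{j≠i} q_j = 0.
Imposing symmetry (q_j = q for all j) turns Σ_{j≠i} q_j into 3q, so 272 = 20q and q = 13.6.

13.6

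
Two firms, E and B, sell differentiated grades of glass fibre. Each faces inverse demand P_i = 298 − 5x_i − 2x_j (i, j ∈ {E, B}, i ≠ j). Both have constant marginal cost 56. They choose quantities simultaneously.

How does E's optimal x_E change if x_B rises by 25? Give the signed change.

-5

Firm E's profit: π = x_E(298 − 5x_E − 2x_B) − 56x_E.
∂π/∂x_E = 242 − 10x_E − 2x_B = 0 ⇒ x_E = 24.2 − 0.2x_B.
The reaction-function slope is −0.2, so a 25-unit rise in x_B moves x_E by −0.2 × 25 = −5. E's best response falls — the actions are strategic substitutes.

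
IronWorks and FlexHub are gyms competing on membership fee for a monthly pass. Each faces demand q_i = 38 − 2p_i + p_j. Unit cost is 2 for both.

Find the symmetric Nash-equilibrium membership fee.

14

IronWorks's profit: π = (p_{IronWorks} − 2)(38 − 2p_{IronWorks} + p_{FlexHub}).
∂π/∂p_{IronWorks} = 42 − 4p_{IronWorks} + p_{FlexHub} = 0 ⇒ p_{IronWorks} = 10.5 + 0.25p_{FlexHub}.
By symmetry p_{FlexHub} = p_{IronWorks}; substituting into the reaction function, 0.75p_{IronWorks} = 10.5 and p_{IronWorks} = 14.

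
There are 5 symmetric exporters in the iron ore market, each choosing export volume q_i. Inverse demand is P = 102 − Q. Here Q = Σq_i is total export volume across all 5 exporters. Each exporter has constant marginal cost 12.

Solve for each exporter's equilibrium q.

15

A representative exporter's profit is π_i = q_i(102 − Q) − 12q_i, with Q = q_i + Σ_{j≠i} q_j.
First-order condition: 90 − 2q_i − Σ_{j≠i} q_j = 0.
With identical exporters, set every q_j = q: then 90 − 2q − 4q = 0, i.e. q = 90/6 = 15.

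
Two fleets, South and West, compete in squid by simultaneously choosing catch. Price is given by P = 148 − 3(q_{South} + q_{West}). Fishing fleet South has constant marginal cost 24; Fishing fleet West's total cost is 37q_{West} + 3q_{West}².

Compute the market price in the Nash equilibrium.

79

Fishing fleet South's profit: π = q_{South}(148 − 3(q_{South} + q_{West})) − 24q_{South}.
∂π/∂q_{South} = 124 − 6q_{South} − 3q_{West} = 0, so q_{South} = 62/3 − 0.5q_{West}.
For West: ∂π/∂q_{West} = 111 − 12q_{West} − 3q_{South} = 0 ⇒ q_{West} = 9.25 − 0.25q_{South}.
Substituting the second reaction function into the first: q_{South} = 62/3 − 0.5(9.25 − 0.25q_{South}), which gives 0.875q_{South} = 385/24 ⇒ q_{South} = 55/3.
Then q_{West} = 9.25 − 0.25·(55/3) = 14/3.
Equilibrium price: P = 148 − 3·23 = 79.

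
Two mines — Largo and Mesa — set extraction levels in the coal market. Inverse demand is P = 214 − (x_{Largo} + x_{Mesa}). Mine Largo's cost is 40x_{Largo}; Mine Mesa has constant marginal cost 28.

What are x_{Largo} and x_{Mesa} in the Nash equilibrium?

54, 66

Mine Largo's profit: π = x_{Largo}(214 − (x_{Largo} + x_{Mesa})) − 40x_{Largo}.
∂π/∂x_{Largo} = 174 − 2x_{Largo} − x_{Mesa} = 0, so x_{Largo} = 87 − 0.5x_{Mesa}.
By the same steps for Mesa: x_{Mesa} = 93 − 0.5x_{Largo}.
Substituting the second reaction function into the first: x_{Largo} = 87 − 0.5(93 − 0.5x_{Largo}), which gives 0.75x_{Largo} = 40.5 ⇒ x_{Largo} = 54.
Then x_{Mesa} = 93 − 0.5·54 = 66.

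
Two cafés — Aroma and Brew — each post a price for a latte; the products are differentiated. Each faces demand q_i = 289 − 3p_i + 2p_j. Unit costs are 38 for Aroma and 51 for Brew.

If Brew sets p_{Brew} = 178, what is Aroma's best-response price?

126.5

Aroma's profit: π = (p_{Aroma} − 38)(289 − 3p_{Aroma} + 2p_{Brew}).
∂π/∂p_{Aroma} = 403 − 6p_{Aroma} + 2p_{Brew} = 0 ⇒ p_{Aroma} = 403/6 + (1/3)p_{Brew}.
At p_{Brew} = 178: p_{Aroma} = 403/6 + (1/3)·178 = 126.5.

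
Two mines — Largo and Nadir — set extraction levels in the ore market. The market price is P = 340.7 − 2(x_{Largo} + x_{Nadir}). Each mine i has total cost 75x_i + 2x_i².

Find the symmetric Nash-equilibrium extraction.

Mine Largo's profit: π = x_{Largo}(340.7 − 2(x_{Largo} + x_{Nadir})) − 75x_{Largo} − 2x_{Largo}².
∂π/∂x_{Largo} = 265.7 − 8x_{Largo} − 2x_{Nadir} = 0, so x_{Largo} = 33.2125 − 0.25x_{Nadir}.
Setting x_{Largo} = x_{Nadir} in the reaction function: x_{Largo} = 33.2125 − 0.25x_{Largo}, so x_{Largo} = 33.2125 / 1.25 = 26.57.

26.57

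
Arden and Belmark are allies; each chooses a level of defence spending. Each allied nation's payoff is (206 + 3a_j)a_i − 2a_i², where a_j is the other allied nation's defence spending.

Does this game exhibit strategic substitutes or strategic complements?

Arden's payoff is (206 + 3a_B)a_A − 2a_A².
∂π/∂a_A = 206 + 3a_B − 4a_A = 0, so a_A = 51.5 + 0.75a_B.
The best-response slope da_A/da_B = 0.75 > 0: the reaction function is upward-sloping, so the choices are strategic complements.

strategic complements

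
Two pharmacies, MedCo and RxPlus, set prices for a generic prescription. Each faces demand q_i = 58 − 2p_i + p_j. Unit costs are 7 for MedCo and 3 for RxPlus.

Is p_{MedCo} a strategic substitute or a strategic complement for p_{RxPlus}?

strategic complements

MedCo's profit: π = (p_{MedCo} − 7)(58 − 2p_{MedCo} + p_{RxPlus}).
∂π/∂p_{MedCo} = 72 − 4p_{MedCo} + p_{RxPlus} = 0 ⇒ p_{MedCo} = 18 + 0.25p_{RxPlus}.
The best-response slope dp_{MedCo}/dp_{RxPlus} = 0.25 > 0: the reaction function is upward-sloping, so the choices are strategic complements.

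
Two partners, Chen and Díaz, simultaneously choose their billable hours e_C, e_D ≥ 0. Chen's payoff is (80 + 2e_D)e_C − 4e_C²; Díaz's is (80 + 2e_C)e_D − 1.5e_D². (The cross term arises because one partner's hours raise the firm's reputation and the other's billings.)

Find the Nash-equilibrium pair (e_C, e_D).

20, 40

Expanding Chen's payoff: 80e_C + 2e_De_C − 4e_C².
∂π/∂e_C = 80 + 2e_D − 8e_C = 0, so e_C = 10 + 0.25e_D.
Likewise for Díaz: e_D = 80/3 + (2/3)e_C.
Solving the two reaction functions simultaneously: (1 − (0.25)(2/3))e_C = 10 + 0.25·(80/3), so (5/6)e_C = 50/3 and e_C = 20.
Then e_D = 80/3 + (2/3)·20 = 40.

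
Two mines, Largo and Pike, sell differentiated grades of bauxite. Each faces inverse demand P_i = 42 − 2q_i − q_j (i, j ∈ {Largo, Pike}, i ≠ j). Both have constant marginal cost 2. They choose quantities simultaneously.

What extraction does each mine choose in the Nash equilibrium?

8

Mine Largo's profit: π = q_{Largo}(42 − 2q_{Largo} − q_{Pike}) − 2q_{Largo}.
∂π/∂q_{Largo} = 40 − 4q_{Largo} − q_{Pike} = 0 ⇒ q_{Largo} = 10 − 0.25q_{Pike}.
By symmetry q_{Pike} = q_{Largo}; substituting into the reaction function, 1.25q_{Largo} = 10 and q_{Largo} = 8.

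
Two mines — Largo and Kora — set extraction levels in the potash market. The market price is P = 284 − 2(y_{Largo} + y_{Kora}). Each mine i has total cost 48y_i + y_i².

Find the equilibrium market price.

166

Mine Largo's profit: π = y_{Largo}(284 − 2(y_{Largo} + y_{Kora})) − 48y_{Largo} − y_{Largo}².
∂π/∂y_{Largo} = 236 − 6y_{Largo} − 2y_{Kora} = 0, so y_{Largo} = 118/3 − (1/3)y_{Kora}.
Setting y_{Largo} = y_{Kora} in the reaction function: y_{Largo} = 118/3 − (1/3)y_{Largo}, so y_{Largo} = (118/3) / (4/3) = 29.5.
Equilibrium price: P = 284 − 2·59 = 166.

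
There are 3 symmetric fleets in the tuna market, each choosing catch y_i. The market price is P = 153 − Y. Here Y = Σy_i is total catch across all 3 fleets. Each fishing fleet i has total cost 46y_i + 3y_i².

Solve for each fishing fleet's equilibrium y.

10.7

A representative fishing fleet's profit is π_i = y_i(153 − Y) − 46y_i − 3y_i², with Y = y_i + Σ_{j≠i} y_j.
First-order condition: 107 − 8y_i − Σ_{j≠i} y_j = 0.
With identical fishing fleets, set every y_j = y: then 107 − 8y − 2y = 0, i.e. y = 107/10 = 10.7.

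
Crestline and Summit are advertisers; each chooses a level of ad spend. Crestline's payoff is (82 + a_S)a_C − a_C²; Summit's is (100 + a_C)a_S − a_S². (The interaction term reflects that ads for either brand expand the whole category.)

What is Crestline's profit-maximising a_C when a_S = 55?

68.5

Expanding Crestline's payoff: 82a_C + a_Sa_C − a_C².
∂π/∂a_C = 82 + a_S − 2a_C = 0, so a_C = 41 + 0.5a_S.
At a_S = 55: a_C = 41 + 0.5·55 = 68.5.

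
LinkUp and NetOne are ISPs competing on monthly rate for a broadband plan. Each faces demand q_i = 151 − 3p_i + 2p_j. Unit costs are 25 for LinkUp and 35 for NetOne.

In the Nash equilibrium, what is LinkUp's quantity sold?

LinkUp's profit: π = (p_{LinkUp} − 25)(151 − 3p_{LinkUp} + 2p_{NetOne}).
∂π/∂p_{LinkUp} = 226 − 6p_{LinkUp} + 2p_{NetOne} = 0 ⇒ p_{LinkUp} = 113/3 + (1/3)p_{NetOne}.
Similarly p_{NetOne} = 128/3 + (1/3)p_{LinkUp}.
Substituting the second reaction function into the first: p_{LinkUp} = 113/3 + (1/3)(128/3 + (1/3)p_{LinkUp}), which gives (8/9)p_{LinkUp} = 467/9 ⇒ p_{LinkUp} = 58.375.
Then p_{NetOne} = 128/3 + (1/3)·58.375 = 62.125.
q_{LinkUp} = 151 − 3·58.375 + 2·62.125 = 100.125.

100.125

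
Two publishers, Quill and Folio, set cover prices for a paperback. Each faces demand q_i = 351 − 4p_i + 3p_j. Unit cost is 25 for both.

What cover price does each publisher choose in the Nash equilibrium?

90.2

Quill's profit: π = (p_{Quill} − 25)(351 − 4p_{Quill} + 3p_{Folio}).
∂π/∂p_{Quill} = 451 − 8p_{Quill} + 3p_{Folio} = 0 ⇒ p_{Quill} = 56.375 + 0.375p_{Folio}.
By symmetry p_{Folio} = p_{Quill}; substituting into the reaction function, 0.625p_{Quill} = 56.375 and p_{Quill} = 90.2.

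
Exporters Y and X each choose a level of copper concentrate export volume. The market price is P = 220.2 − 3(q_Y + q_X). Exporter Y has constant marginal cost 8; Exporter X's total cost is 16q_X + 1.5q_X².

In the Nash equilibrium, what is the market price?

94.48

Exporter Y's profit: π = q_Y(220.2 − 3(q_Y + q_X)) − 8q_Y.
∂π/∂q_Y = 212.2 − 6q_Y − 3q_X = 0, so q_Y = 1061/30 − 0.5q_X.
For X: ∂π/∂q_X = 204.2 − 9q_X − 3q_Y = 0 ⇒ q_X = 1021/45 − (1/3)q_Y.
Solving the two reaction functions simultaneously: (1 − (−0.5)(−1/3))q_Y = 1061/30 − 0.5·(1021/45), so (5/6)q_Y = 1081/45 and q_Y = 2162/75.
Then q_X = 1021/45 − (1/3)·(2162/75) = 13.08.
Equilibrium price: P = 220.2 − 3·(3143/75) = 94.48.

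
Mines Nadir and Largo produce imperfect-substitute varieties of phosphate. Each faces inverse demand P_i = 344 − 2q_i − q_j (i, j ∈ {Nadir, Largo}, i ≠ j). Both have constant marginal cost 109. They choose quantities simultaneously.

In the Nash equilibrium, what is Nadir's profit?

Mine Nadir's profit: π = q_{Nadir}(344 − 2q_{Nadir} − q_{Largo}) − 109q_{Nadir}.
∂π/∂q_{Nadir} = 235 − 4q_{Nadir} − q_{Largo} = 0 ⇒ q_{Nadir} = 58.75 − 0.25q_{Largo}.
By symmetry q_{Largo} = q_{Nadir}; substituting into the reaction function, 1.25q_{Nadir} = 58.75 and q_{Nadir} = 47.
P_{Nadir} = 344 − 2·47 − 47 = 203.
Profit = (203 − 109)·47 = 4418.

4418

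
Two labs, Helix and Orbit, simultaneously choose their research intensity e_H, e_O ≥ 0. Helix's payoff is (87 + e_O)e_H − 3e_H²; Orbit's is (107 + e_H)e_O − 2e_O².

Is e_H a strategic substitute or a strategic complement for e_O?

Expanding Helix's payoff: 87e_H + e_Oe_H − 3e_H².
∂π/∂e_H = 87 + e_O − 6e_H = 0, so e_H = 14.5 + (1/6)e_O.
The best-response slope de_H/de_O = 1/6 > 0: the reaction function is upward-sloping, so the choices are strategic complements.

strategic complements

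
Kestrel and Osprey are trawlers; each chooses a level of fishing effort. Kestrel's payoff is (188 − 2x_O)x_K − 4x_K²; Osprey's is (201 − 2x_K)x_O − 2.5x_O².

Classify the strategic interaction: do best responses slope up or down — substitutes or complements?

strategic substitutes

Expanding Kestrel's payoff: 188x_K − 2x_Ox_K − 4x_K².
∂π/∂x_K = 188 − 2x_O − 8x_K = 0, so x_K = 23.5 − 0.25x_O.
The best-response slope dx_K/dx_O = −0.25 < 0: the reaction function is downward-sloping, so the choices are strategic substitutes.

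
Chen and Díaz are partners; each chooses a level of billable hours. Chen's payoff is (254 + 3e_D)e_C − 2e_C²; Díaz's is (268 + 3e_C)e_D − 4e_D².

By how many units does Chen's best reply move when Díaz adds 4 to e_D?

3

Expanding Chen's payoff: 254e_C + 3e_De_C − 2e_C².
∂π/∂e_C = 254 + 3e_D − 4e_C = 0, so e_C = 63.5 + 0.75e_D.
The reaction-function slope is 0.75, so a 4-unit rise in e_D moves e_C by 0.75 × 4 = 3. Chen's best response rises — the actions are strategic complements.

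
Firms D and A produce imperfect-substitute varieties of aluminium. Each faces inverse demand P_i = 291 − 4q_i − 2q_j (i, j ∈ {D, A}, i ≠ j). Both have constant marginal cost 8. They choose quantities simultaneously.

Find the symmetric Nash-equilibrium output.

28.3

Firm D's profit: π = q_D(291 − 4q_D − 2q_A) − 8q_D.
∂π/∂q_D = 283 − 8q_D − 2q_A = 0 ⇒ q_D = 35.375 − 0.25q_A.
By symmetry q_A = q_D; substituting into the reaction function, 1.25q_D = 35.375 and q_D = 28.3.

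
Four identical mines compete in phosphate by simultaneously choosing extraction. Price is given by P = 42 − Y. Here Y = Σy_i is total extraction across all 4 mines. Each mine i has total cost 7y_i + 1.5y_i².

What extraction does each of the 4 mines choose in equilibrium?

A representative mine's profit is π_i = y_i(42 − Y) − 7y_i − 1.5y_i², with Y = y_i + Σ_{j≠i} y_j.
First-order condition: 35 − 5y_i − Σ_{j≠i} y_j = 0.
Imposing symmetry (y_j = y for all j) turns Σ_{j≠i} y_j into 3y, so 35 = 8y and y = 4.375.

4.375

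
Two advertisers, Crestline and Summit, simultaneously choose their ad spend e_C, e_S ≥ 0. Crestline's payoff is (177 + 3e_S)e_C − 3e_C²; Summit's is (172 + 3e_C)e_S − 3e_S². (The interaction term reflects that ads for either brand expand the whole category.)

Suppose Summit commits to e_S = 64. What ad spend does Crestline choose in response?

61.5

Expanding Crestline's payoff: 177e_C + 3e_Se_C − 3e_C².
∂π/∂e_C = 177 + 3e_S − 6e_C = 0, so e_C = 29.5 + 0.5e_S.
At e_S = 64: e_C = 29.5 + 0.5·64 = 61.5.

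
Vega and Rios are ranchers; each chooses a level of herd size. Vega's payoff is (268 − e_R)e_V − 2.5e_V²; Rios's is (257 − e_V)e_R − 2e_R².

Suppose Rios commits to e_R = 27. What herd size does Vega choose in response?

Expanding Vega's payoff: 268e_V − e_Re_V − 2.5e_V².
∂π/∂e_V = 268 − e_R − 5e_V = 0, so e_V = 53.6 − 0.2e_R.
At e_R = 27: e_V = 53.6 − 0.2·27 = 48.2.

48.2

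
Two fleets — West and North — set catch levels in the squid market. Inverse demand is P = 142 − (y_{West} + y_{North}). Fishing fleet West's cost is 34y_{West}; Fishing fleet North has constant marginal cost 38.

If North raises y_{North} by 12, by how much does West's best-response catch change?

Fishing fleet West's profit: π = y_{West}(142 − (y_{West} + y_{North})) − 34y_{West}.
∂π/∂y_{West} = 108 − 2y_{West} − y_{North} = 0, so y_{West} = 54 − 0.5y_{North}.
The reaction-function slope is −0.5, so a 12-unit rise in y_{North} moves y_{West} by −0.5 × 12 = −6. West's best response falls — the actions are strategic substitutes.

-6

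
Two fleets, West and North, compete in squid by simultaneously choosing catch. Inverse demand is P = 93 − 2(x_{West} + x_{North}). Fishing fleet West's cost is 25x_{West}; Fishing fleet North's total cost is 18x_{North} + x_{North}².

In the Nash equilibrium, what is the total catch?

21.1

Fishing fleet West's profit: π = x_{West}(93 − 2(x_{West} + x_{North})) − 25x_{West}.
∂π/∂x_{West} = 68 − 4x_{West} − 2x_{North} = 0, so x_{West} = 17 − 0.5x_{North}.
For North: ∂π/∂x_{North} = 75 − 6x_{North} − 2x_{West} = 0 ⇒ x_{North} = 12.5 − (1/3)x_{West}.
Plugging x_{North} into West's best response: x_{West} = 17 − 0.5(12.5 − (1/3)x_{West}) ⇒ (5/6)x_{West} = 10.75, so x_{West} = 12.9.
Then x_{North} = 12.5 − (1/3)·12.9 = 8.2.
Total catch: 12.9 + 8.2 = 21.1.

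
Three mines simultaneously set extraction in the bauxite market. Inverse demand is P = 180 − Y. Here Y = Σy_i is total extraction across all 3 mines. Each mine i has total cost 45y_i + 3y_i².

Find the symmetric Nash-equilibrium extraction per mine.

A representative mine's profit is π_i = y_i(180 − Y) − 45y_i − 3y_i², with Y = y_i + Σ_{j≠i} y_j.
First-order condition: 135 − 8y_i − Σ_{j≠i} y_j = 0.
With identical mines, set every y_j = y: then 135 − 8y − 2y = 0, i.e. y = 135/10 = 13.5.

13.5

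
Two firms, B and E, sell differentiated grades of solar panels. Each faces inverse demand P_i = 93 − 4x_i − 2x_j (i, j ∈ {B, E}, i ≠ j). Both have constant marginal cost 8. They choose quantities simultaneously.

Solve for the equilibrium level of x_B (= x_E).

Firm B's profit: π = x_B(93 − 4x_B − 2x_E) − 8x_B.
∂π/∂x_B = 85 − 8x_B − 2x_E = 0 ⇒ x_B = 10.625 − 0.25x_E.
The game is symmetric, so in equilibrium x_E = x_B: the reaction function gives 1.25x_B = 10.625, hence x_B = 8.5.

8.5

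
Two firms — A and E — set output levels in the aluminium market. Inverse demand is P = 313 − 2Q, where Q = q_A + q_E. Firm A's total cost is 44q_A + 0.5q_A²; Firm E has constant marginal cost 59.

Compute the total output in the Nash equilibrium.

Firm A's profit: π = q_A(313 − 2(q_A + q_E)) − 44q_A − 0.5q_A².
∂π/∂q_A = 269 − 5q_A − 2q_E = 0, so q_A = 53.8 − 0.4q_E.
For E: ∂π/∂q_E = 254 − 4q_E − 2q_A = 0 ⇒ q_E = 63.5 − 0.5q_A.
Solving the two reaction functions simultaneously: (1 − (−0.4)(−0.5))q_A = 53.8 − 0.4·63.5, so 0.8q_A = 28.4 and q_A = 35.5.
Then q_E = 63.5 − 0.5·35.5 = 45.75.
Total output: 35.5 + 45.75 = 81.25.

81.25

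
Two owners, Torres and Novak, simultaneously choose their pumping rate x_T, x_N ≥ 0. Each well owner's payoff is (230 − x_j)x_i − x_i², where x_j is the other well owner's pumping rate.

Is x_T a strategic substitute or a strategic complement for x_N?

Torres's payoff is (230 − x_N)x_T − x_T².
∂π/∂x_T = 230 − x_N − 2x_T = 0, so x_T = 115 − 0.5x_N.
The best-response slope dx_T/dx_N = −0.5 < 0: the reaction function is downward-sloping, so the choices are strategic substitutes.

strategic substitutes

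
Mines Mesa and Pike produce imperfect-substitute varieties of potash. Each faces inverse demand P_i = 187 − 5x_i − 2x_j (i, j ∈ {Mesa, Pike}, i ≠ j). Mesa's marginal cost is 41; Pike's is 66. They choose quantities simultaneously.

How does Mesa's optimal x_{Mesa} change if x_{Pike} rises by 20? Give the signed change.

Mine Mesa's profit: π = x_{Mesa}(187 − 5x_{Mesa} − 2x_{Pike}) − 41x_{Mesa}.
∂π/∂x_{Mesa} = 146 − 10x_{Mesa} − 2x_{Pike} = 0 ⇒ x_{Mesa} = 14.6 − 0.2x_{Pike}.
The reaction-function slope is −0.2, so a 20-unit rise in x_{Pike} moves x_{Mesa} by −0.2 × 20 = −4. Mesa's best response falls — the actions are strategic substitutes.

-4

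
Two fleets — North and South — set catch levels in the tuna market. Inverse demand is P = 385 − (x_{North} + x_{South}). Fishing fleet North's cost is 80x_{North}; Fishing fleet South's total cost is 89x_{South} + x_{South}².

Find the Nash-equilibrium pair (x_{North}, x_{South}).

132, 41

Fishing fleet North's profit: π = x_{North}(385 − (x_{North} + x_{South})) − 80x_{North}.
∂π/∂x_{North} = 305 − 2x_{North} − x_{South} = 0, so x_{North} = 152.5 − 0.5x_{South}.
For South: ∂π/∂x_{South} = 296 − 4x_{South} − x_{North} = 0 ⇒ x_{South} = 74 − 0.25x_{North}.
Substituting the second reaction function into the first: x_{North} = 152.5 − 0.5(74 − 0.25x_{North}), which gives 0.875x_{North} = 115.5 ⇒ x_{North} = 132.
Then x_{South} = 74 − 0.25·132 = 41.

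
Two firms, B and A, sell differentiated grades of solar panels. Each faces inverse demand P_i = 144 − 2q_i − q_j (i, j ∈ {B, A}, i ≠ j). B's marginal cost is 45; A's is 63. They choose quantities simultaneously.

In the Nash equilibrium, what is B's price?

87

Firm B's profit: π = q_B(144 − 2q_B − q_A) − 45q_B.
∂π/∂q_B = 99 − 4q_B − q_A = 0 ⇒ q_B = 24.75 − 0.25q_A.
Similarly q_A = 20.25 − 0.25q_B.
Substituting the second reaction function into the first: q_B = 24.75 − 0.25(20.25 − 0.25q_B), which gives 0.9375q_B = 19.6875 ⇒ q_B = 21.
Then q_A = 20.25 − 0.25·21 = 15.
P_B = 144 − 2·21 − 15 = 87.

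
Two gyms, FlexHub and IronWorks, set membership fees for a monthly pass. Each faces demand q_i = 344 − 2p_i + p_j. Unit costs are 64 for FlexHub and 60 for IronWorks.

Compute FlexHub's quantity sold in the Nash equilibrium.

FlexHub's profit: π = (p_{FlexHub} − 64)(344 − 2p_{FlexHub} + p_{IronWorks}).
∂π/∂p_{FlexHub} = 472 − 4p_{FlexHub} + p_{IronWorks} = 0 ⇒ p_{FlexHub} = 118 + 0.25p_{IronWorks}.
Similarly p_{IronWorks} = 116 + 0.25p_{FlexHub}.
Solving the two reaction functions simultaneously: (1 − (0.25)(0.25))p_{FlexHub} = 118 + 0.25·116, so 0.9375p_{FlexHub} = 147 and p_{FlexHub} = 156.8.
Then p_{IronWorks} = 116 + 0.25·156.8 = 155.2.
q_{FlexHub} = 344 − 2·156.8 + 155.2 = 185.6.

185.6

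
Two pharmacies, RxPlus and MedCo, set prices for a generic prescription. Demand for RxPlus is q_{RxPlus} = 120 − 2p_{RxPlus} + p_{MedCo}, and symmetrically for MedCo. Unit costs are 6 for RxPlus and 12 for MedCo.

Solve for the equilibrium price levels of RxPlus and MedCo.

44.8, 47.2

RxPlus's profit: π = (p_{RxPlus} − 6)(120 − 2p_{RxPlus} + p_{MedCo}).
∂π/∂p_{RxPlus} = 132 − 4p_{RxPlus} + p_{MedCo} = 0 ⇒ p_{RxPlus} = 33 + 0.25p_{MedCo}.
Similarly p_{MedCo} = 36 + 0.25p_{RxPlus}.
Plugging p_{MedCo} into RxPlus's best response: p_{RxPlus} = 33 + 0.25(36 + 0.25p_{RxPlus}) ⇒ 0.9375p_{RxPlus} = 42, so p_{RxPlus} = 44.8.
Then p_{MedCo} = 36 + 0.25·44.8 = 47.2.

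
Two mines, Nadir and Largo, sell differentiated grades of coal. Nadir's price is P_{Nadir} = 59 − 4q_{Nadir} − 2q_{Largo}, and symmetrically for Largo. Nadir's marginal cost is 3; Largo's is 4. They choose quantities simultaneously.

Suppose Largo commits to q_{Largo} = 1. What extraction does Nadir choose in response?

6.75

Mine Nadir's profit: π = q_{Nadir}(59 − 4q_{Nadir} − 2q_{Largo}) − 3q_{Nadir}.
∂π/∂q_{Nadir} = 56 − 8q_{Nadir} − 2q_{Largo} = 0 ⇒ q_{Nadir} = 7 − 0.25q_{Largo}.
At q_{Largo} = 1: q_{Nadir} = 7 − 0.25·1 = 6.75.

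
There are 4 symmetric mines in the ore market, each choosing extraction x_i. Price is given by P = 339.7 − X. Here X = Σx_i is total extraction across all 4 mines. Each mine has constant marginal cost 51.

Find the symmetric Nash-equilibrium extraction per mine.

57.74

A representative mine's profit is π_i = x_i(339.7 − X) − 51x_i, with X = x_i + Σ_{j≠i} x_j.
First-order condition: 288.7 − 2x_i − Σ_{j≠i} x_j = 0.
Imposing symmetry (x_j = x for all j) turns Σ_{j≠i} x_j into 3x, so 288.7 = 5x and x = 57.74.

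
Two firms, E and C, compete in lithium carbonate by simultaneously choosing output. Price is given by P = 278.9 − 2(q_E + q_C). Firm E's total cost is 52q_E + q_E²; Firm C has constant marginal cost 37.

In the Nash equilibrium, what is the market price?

Firm E's profit: π = q_E(278.9 − 2(q_E + q_C)) − 52q_E − q_E².
∂π/∂q_E = 226.9 − 6q_E − 2q_C = 0, so q_E = 2269/60 − (1/3)q_C.
For C: ∂π/∂q_C = 241.9 − 4q_C − 2q_E = 0 ⇒ q_C = 60.475 − 0.5q_E.
Substituting the second reaction function into the first: q_E = 2269/60 − (1/3)(60.475 − 0.5q_E), which gives (5/6)q_E = 2119/120 ⇒ q_E = 21.19.
Then q_C = 60.475 − 0.5·21.19 = 49.88.
Equilibrium price: P = 278.9 − 2·71.07 = 136.76.

136.76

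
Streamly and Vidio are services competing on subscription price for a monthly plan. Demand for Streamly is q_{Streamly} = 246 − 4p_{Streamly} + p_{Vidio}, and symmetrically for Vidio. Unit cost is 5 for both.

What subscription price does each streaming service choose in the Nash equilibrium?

38

Streamly's profit: π = (p_{Streamly} − 5)(246 − 4p_{Streamly} + p_{Vidio}).
∂π/∂p_{Streamly} = 266 − 8p_{Streamly} + p_{Vidio} = 0 ⇒ p_{Streamly} = 33.25 + 0.125p_{Vidio}.
Setting p_{Streamly} = p_{Vidio} in the reaction function: p_{Streamly} = 33.25 + 0.125p_{Streamly}, so p_{Streamly} = 33.25 / 0.875 = 38.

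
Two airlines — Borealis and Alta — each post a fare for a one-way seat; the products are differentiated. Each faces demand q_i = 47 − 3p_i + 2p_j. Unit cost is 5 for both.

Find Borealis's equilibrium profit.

Borealis's profit: π = (p_{Borealis} − 5)(47 − 3p_{Borealis} + 2p_{Alta}).
∂π/∂p_{Borealis} = 62 − 6p_{Borealis} + 2p_{Alta} = 0 ⇒ p_{Borealis} = 31/3 + (1/3)p_{Alta}.
Setting p_{Borealis} = p_{Alta} in the reaction function: p_{Borealis} = 31/3 + (1/3)p_{Borealis}, so p_{Borealis} = (31/3) / (2/3) = 15.5.
q_{Borealis} = 47 − 3·15.5 + 2·15.5 = 31.5.
Profit = (15.5 − 5)·31.5 = 330.75.

330.75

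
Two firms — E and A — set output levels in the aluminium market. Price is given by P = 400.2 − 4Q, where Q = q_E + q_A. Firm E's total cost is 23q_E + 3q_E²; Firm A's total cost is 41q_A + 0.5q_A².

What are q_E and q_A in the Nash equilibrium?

17.8, 32

Firm E's profit: π = q_E(400.2 − 4(q_E + q_A)) − 23q_E − 3q_E².
∂π/∂q_E = 377.2 − 14q_E − 4q_A = 0, so q_E = 943/35 − (2/7)q_A.
For A: ∂π/∂q_A = 359.2 − 9q_A − 4q_E = 0 ⇒ q_A = 1796/45 − (4/9)q_E.
Substituting the second reaction function into the first: q_E = 943/35 − (2/7)(1796/45 − (4/9)q_E), which gives (55/63)q_E = 979/63 ⇒ q_E = 17.8.
Then q_A = 1796/45 − (4/9)·17.8 = 32.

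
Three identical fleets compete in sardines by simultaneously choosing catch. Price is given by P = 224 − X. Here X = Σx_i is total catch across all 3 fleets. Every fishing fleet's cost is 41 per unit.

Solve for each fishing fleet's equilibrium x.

45.75

A representative fishing fleet's profit is π_i = x_i(224 − X) − 41x_i, with X = x_i + Σ_{j≠i} x_j.
First-order condition: 183 − 2x_i − Σ_{j≠i} x_j = 0.
Imposing symmetry (x_j = x for all j) turns Σ_{j≠i} x_j into 2x, so 183 = 4x and x = 45.75.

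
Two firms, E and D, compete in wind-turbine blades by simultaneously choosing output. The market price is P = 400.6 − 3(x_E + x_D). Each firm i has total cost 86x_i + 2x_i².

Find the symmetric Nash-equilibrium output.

Firm E's profit: π = x_E(400.6 − 3(x_E + x_D)) − 86x_E − 2x_E².
∂π/∂x_E = 314.6 − 10x_E − 3x_D = 0, so x_E = 31.46 − 0.3x_D.
By symmetry x_D = x_E; substituting into the reaction function, 1.3x_E = 31.46 and x_E = 24.2.

24.2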